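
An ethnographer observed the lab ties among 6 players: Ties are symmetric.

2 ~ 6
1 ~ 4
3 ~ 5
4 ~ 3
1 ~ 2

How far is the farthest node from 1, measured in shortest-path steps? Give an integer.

Distances from 1: 2:1, 3:2, 4:1, 5:3, 6:2.
The largest is 3 (to 5), so the eccentricity of 1 is 3.

3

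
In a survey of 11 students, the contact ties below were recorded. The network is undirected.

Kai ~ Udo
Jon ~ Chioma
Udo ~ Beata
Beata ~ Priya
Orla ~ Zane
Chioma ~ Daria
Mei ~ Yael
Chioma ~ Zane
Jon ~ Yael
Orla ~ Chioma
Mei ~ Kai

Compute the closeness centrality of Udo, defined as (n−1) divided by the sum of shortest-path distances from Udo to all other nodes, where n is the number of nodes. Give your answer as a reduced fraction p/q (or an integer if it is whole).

Distances from Udo: Beata:1, Chioma:5, Daria:6, Jon:4, Kai:1, Mei:2, Orla:6, Priya:2, Yael:3, Zane:6. Sum = 36.
n = 11, so closeness = 10/36 = 5/18.

5/18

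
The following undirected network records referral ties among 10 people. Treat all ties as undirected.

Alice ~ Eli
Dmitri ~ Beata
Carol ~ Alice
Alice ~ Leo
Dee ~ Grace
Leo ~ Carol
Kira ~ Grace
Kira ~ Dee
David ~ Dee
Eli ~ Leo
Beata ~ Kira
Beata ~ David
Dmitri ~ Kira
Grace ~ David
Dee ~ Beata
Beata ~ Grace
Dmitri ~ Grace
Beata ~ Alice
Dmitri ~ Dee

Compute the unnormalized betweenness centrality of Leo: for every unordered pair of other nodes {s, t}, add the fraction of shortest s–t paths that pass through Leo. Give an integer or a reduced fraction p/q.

1/2

Pairs whose geodesics pass through Leo — Eli–Carol: 1/2.
All other pairs contribute 0.
Summing the contributions gives betweenness(Leo) = 1/2.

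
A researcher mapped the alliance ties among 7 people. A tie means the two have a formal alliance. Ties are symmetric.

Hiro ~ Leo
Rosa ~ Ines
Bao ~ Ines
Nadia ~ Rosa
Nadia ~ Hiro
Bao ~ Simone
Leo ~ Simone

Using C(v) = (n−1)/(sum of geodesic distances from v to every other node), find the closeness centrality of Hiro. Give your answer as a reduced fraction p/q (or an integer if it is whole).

1/2

Distances from Hiro: Bao:3, Ines:3, Leo:1, Nadia:1, Rosa:2, Simone:2. Sum = 12.
n = 7, so closeness = 6/12 = 1/2.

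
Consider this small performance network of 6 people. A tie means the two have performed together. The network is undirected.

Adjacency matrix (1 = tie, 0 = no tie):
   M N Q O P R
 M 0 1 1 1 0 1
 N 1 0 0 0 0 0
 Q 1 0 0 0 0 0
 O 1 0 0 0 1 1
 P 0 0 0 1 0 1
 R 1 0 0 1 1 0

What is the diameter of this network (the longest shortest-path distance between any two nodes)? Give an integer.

3

Eccentricity of each node (its greatest distance to any other): M:2, N:3, O:2, P:3, Q:3, R:2.
The maximum eccentricity is 3, realized for instance by the pair N–P via N – M – O – P. So the diameter is 3.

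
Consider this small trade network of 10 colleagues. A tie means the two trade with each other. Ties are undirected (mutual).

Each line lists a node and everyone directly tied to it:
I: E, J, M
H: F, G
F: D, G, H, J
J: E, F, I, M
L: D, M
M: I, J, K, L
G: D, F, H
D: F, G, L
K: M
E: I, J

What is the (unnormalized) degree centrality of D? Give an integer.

D is directly tied to F, G, and L. That is 3 neighbors, so the degree of D is 3.

3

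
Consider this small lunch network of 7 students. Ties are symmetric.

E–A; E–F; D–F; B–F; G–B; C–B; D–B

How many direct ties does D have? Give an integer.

D is directly tied to B and F. That is 2 neighbors, so the degree of D is 2.

2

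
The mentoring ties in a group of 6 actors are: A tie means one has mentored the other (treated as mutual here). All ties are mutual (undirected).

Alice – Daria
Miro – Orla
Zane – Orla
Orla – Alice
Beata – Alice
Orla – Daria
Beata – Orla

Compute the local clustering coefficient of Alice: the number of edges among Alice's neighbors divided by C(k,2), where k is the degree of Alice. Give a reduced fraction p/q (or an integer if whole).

Alice's neighbors: Beata, Daria, and Orla (k = 3).
Possible neighbor pairs: C(3,2) = 3. Edges among them: Beata–Orla, Daria–Orla → e = 2.
Clustering(Alice) = 2/3.

2/3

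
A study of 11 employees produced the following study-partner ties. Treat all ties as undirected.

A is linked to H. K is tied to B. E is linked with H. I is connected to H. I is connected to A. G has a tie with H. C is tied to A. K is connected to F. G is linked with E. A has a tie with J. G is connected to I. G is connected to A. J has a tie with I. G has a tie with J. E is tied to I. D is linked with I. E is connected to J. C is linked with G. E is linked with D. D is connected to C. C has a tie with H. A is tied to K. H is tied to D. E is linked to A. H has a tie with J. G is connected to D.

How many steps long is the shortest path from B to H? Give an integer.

3

One shortest route is B – K – A – H, which uses 3 edges, and at distance 2 from B we only reach {A, F}, which does not include H. So d(B,H) = 3.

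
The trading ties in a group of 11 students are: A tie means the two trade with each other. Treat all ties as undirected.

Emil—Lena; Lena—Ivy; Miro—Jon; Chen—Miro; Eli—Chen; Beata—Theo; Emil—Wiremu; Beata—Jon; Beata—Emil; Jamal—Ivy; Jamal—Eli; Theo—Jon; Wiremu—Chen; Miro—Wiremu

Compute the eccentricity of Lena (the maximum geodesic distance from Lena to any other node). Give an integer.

3

Distances from Lena: Beata:2, Chen:3, Eli:3, Emil:1, Ivy:1, Jamal:2, Jon:3, Miro:3, Theo:3, Wiremu:2.
The largest is 3 (to Eli, Theo, Jon, Miro, and Chen), so the eccentricity of Lena is 3.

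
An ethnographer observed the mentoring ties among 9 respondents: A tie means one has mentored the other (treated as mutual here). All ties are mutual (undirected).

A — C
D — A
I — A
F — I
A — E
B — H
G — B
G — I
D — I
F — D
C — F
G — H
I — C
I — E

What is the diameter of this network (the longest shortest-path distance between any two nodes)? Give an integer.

3

Eccentricity of each node (its greatest distance to any other): A:3, B:3, C:3, D:3, E:3, F:3, G:2, H:3, I:2.
The maximum eccentricity is 3, realized for instance by the pair B–C via B – G – I – C. So the diameter is 3.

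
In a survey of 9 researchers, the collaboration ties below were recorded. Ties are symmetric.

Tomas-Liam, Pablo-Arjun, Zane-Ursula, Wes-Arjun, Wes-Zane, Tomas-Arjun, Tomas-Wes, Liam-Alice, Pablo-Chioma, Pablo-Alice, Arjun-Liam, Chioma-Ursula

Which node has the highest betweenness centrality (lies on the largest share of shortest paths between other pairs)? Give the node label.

Pablo

Unnormalized betweenness of each node: Alice:5/4, Arjun:23/3, Chioma:15/4, Liam:8/3, Pablo:47/6, Tomas:11/6, Ursula:9/4, Wes:25/4, Zane:7/2.
Pablo has the largest value, 47/6, making it the main broker — the node through which the most shortest paths run.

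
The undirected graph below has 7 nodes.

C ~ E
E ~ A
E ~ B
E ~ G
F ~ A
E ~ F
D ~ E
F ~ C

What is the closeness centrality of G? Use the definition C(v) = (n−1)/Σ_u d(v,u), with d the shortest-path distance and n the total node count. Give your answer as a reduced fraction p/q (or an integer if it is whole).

6/11

Distances from G: A:2, B:2, C:2, D:2, E:1, F:2. Sum = 11.
n = 7, so closeness = 6/11.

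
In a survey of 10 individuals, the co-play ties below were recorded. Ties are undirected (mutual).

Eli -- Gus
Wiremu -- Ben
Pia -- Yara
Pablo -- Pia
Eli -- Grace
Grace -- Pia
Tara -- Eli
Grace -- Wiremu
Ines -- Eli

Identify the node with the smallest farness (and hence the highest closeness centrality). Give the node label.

Farness (sum of distances to all others) for each node — Ben:29, Eli:17, Grace:15, Gus:25, Ines:25, Pablo:27, Pia:19, Tara:25, Wiremu:21, Yara:27.
The smallest farness is 15, for Grace, so Grace has the highest closeness.

Grace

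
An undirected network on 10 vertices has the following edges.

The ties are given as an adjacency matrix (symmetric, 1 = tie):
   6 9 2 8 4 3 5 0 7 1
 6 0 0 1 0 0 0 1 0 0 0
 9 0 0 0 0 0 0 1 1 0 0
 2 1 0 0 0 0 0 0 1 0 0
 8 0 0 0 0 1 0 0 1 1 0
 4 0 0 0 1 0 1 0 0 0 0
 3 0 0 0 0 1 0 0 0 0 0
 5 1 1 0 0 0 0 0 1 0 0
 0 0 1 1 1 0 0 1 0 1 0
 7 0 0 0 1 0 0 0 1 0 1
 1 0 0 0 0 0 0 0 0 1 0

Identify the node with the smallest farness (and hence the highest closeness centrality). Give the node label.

0

Farness (sum of distances to all others) for each node — 0:14, 1:25, 2:20, 3:30, 4:22, 5:19, 6:25, 7:17, 8:16, 9:20.
The smallest farness is 14, for 0, so 0 has the highest closeness.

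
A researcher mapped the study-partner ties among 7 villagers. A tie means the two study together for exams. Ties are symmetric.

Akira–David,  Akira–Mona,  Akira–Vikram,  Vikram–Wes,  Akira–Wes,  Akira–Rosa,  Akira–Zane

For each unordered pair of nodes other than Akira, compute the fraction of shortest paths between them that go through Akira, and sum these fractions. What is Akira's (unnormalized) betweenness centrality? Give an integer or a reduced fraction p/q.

14

Pairs whose geodesics pass through Akira — Rosa–Wes: 1; Rosa–Mona: 1; Rosa–Zane: 1; Rosa–Vikram: 1; Rosa–David: 1; Wes–Mona: 1; Wes–Zane: 1; Wes–David: 1; Mona–Zane: 1; Mona–Vikram: 1; Mona–David: 1; Zane–Vikram: 1; Zane–David: 1; Vikram–David: 1.
All other pairs contribute 0.
Summing the contributions gives betweenness(Akira) = 14.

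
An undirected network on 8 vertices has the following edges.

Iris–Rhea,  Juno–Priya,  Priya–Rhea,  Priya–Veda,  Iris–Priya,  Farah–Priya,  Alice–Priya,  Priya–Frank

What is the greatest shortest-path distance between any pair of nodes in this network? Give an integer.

Eccentricity of each node (its greatest distance to any other): Alice:2, Farah:2, Frank:2, Iris:2, Juno:2, Priya:1, Rhea:2, Veda:2.
The maximum eccentricity is 2, realized for instance by the pair Iris–Juno via Iris – Priya – Juno. So the diameter is 2.

2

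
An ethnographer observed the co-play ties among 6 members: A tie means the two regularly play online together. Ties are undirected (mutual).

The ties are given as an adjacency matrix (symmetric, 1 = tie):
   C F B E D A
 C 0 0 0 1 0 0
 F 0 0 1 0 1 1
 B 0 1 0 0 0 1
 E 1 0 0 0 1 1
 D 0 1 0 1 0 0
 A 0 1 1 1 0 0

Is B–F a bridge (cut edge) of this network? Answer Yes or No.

No

Even without that edge, B still reaches F via B – A – F, so the network stays connected. Not a bridge.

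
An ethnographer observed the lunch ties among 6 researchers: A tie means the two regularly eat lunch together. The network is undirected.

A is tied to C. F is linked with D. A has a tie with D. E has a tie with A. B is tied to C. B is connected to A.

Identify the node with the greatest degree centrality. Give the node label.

A

Degrees — A:4, B:2, C:2, D:2, E:1, F:1.
The maximum is 4, attained only by A.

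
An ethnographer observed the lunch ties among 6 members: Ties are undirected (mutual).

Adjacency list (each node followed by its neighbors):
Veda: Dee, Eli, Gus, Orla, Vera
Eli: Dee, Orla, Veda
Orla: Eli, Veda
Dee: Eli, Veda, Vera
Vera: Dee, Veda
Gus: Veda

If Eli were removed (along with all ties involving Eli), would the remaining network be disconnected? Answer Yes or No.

No

Even without Eli, every remaining node can still reach every other (the residual graph is connected), so Eli is not a cut vertex.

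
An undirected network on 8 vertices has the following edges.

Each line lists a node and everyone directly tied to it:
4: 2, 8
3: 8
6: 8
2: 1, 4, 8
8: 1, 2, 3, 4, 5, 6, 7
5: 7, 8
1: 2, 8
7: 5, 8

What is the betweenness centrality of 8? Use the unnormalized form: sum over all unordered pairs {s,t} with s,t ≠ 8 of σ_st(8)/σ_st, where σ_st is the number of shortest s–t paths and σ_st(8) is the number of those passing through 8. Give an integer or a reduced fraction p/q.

Pairs whose geodesics pass through 8 — 7–6: 1; 7–1: 1; 7–4: 1; 7–2: 1; 7–3: 1; 6–1: 1; 6–4: 1; 6–2: 1; 6–5: 1; 6–3: 1; 1–4: 1/2; 1–5: 1; 1–3: 1; 4–5: 1 … (+4 more pairs).
All other pairs contribute 0.
Summing the contributions gives betweenness(8) = 35/2.

35/2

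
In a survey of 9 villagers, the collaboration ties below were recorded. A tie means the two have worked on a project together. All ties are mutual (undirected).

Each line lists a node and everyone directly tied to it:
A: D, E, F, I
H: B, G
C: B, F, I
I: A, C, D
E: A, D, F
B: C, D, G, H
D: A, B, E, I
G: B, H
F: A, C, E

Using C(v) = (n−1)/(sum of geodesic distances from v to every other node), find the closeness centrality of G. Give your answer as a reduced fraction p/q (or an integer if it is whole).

Distances from G: A:3, B:1, C:2, D:2, E:3, F:3, H:1, I:3. Sum = 18.
n = 9, so closeness = 8/18 = 4/9.

4/9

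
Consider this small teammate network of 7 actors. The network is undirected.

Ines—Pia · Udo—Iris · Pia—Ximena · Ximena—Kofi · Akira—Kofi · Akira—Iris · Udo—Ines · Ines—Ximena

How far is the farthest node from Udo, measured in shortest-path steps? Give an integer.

3

Distances from Udo: Akira:2, Ines:1, Iris:1, Kofi:3, Pia:2, Ximena:2.
The largest is 3 (to Kofi), so the eccentricity of Udo is 3.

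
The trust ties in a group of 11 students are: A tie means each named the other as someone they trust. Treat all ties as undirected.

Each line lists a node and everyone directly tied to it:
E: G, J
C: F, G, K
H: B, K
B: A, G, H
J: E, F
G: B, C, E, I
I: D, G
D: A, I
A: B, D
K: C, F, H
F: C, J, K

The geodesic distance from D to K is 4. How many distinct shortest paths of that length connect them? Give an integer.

The shortest distance is 4. The length-4 paths are: D–I–G–C–K; D–A–B–H–K.
That gives 2 distinct shortest paths.

2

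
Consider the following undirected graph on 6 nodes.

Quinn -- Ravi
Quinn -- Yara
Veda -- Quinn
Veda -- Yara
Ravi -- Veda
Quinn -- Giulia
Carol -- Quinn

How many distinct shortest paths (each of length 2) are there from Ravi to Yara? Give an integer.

The shortest distance is 2. The length-2 paths are: Ravi–Quinn–Yara; Ravi–Veda–Yara.
That gives 2 distinct shortest paths.

2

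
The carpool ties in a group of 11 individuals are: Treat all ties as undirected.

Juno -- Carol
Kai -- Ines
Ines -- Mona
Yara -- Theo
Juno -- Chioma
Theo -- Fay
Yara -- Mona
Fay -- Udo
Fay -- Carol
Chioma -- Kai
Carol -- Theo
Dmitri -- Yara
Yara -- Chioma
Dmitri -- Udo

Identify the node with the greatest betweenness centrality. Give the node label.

Unnormalized betweenness of each node: Carol:4, Chioma:23/2, Dmitri:5, Fay:7/2, Ines:1, Juno:7/2, Kai:5/2, Mona:11/2, Theo:7, Udo:3/2, Yara:21.
Yara has the largest value, 21, making it the main broker — the node through which the most shortest paths run.

Yara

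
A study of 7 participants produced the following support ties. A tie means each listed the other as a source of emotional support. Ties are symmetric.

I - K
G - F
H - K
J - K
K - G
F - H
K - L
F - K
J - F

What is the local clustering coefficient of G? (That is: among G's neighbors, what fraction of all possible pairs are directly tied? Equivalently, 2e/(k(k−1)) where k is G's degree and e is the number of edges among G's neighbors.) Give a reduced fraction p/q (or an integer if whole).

1

G's neighbors: F and K (k = 2).
Possible neighbor pairs: C(2,2) = 1. Edges among them: F–K → e = 1.
Clustering(G) = 1/1.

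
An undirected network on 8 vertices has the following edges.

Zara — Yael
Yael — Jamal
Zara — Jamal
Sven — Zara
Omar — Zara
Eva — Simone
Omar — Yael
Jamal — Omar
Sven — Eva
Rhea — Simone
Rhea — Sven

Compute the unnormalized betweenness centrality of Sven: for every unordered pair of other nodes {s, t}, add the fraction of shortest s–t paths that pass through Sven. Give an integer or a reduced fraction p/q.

25/2

Pairs whose geodesics pass through Sven — Yael–Simone: 2/2; Yael–Eva: 1; Yael–Rhea: 1; Jamal–Simone: 2/2; Jamal–Eva: 1; Jamal–Rhea: 1; Zara–Simone: 2/2; Zara–Eva: 1; Zara–Rhea: 1; Omar–Simone: 2/2; Omar–Eva: 1; Omar–Rhea: 1; Eva–Rhea: 1/2.
All other pairs contribute 0.
Summing the contributions gives betweenness(Sven) = 25/2.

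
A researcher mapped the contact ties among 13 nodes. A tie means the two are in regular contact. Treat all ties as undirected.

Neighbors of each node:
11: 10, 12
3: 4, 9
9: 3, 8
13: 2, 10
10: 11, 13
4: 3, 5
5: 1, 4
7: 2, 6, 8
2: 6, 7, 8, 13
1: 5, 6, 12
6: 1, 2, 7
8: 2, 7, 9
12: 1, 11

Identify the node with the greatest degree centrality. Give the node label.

Degrees — 1:3, 2:4, 3:2, 4:2, 5:2, 6:3, 7:3, 8:3, 9:2, 10:2, 11:2, 12:2, 13:2.
The maximum is 4, attained only by 2.

2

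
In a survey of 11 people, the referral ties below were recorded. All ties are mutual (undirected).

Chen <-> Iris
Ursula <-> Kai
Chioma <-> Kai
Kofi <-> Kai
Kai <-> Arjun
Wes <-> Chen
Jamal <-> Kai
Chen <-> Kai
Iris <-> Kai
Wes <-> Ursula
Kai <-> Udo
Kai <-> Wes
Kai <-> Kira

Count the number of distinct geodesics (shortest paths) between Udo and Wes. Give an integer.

1

The shortest distance is 2, and the only length-2 path is Udo–Kai–Wes. So there is exactly 1 shortest path.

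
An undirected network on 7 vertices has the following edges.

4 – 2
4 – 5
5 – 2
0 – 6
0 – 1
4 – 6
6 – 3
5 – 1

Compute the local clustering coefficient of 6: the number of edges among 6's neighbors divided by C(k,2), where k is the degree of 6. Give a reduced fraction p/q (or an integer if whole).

6's neighbors: 0, 3, and 4 (k = 3).
Possible neighbor pairs: C(3,2) = 3. Edges among them: none → e = 0.
Clustering(6) = 0/3 = 0.

0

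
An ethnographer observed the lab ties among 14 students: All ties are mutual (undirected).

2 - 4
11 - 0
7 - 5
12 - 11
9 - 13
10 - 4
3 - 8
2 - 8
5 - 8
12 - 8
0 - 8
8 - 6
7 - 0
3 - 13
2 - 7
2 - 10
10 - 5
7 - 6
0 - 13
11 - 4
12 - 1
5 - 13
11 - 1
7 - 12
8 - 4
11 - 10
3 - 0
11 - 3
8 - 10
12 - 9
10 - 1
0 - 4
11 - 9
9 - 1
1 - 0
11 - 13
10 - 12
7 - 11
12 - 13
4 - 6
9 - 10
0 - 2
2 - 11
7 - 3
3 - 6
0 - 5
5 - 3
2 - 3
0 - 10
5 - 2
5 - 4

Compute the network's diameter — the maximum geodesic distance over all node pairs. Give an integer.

3

Eccentricity of each node (its greatest distance to any other): 0:2, 1:3, 2:2, 3:2, 4:2, 5:2, 6:3, 7:2, 8:2, 9:3, 10:2, 11:2, 12:2, 13:2.
The maximum eccentricity is 3, realized for instance by the pair 9–6 via 9 – 11 – 4 – 6. So the diameter is 3.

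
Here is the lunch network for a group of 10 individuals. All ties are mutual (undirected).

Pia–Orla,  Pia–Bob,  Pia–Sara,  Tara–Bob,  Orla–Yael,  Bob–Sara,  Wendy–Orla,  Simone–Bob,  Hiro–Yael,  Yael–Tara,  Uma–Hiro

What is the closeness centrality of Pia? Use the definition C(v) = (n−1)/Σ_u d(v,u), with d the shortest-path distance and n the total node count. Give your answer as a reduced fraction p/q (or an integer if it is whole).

1/2

Distances from Pia: Bob:1, Hiro:3, Orla:1, Sara:1, Simone:2, Tara:2, Uma:4, Wendy:2, Yael:2. Sum = 18.
n = 10, so closeness = 9/18 = 1/2.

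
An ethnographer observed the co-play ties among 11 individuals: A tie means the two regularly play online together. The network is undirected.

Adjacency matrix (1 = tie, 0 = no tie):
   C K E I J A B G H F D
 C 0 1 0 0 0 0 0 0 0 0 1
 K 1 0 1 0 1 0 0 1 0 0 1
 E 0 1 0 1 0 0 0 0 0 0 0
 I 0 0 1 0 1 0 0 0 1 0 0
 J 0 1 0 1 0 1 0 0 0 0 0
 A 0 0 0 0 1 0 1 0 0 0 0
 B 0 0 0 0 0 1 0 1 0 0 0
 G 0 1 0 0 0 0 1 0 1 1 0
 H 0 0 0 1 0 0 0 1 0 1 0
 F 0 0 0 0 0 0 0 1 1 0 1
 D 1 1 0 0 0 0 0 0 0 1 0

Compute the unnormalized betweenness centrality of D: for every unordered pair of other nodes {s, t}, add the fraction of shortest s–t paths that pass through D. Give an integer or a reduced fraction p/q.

Pairs whose geodesics pass through D — C–H: 1/2; C–F: 1; K–F: 1/2; E–F: 1/3; J–F: 1/3.
All other pairs contribute 0.
Summing the contributions gives betweenness(D) = 8/3.

8/3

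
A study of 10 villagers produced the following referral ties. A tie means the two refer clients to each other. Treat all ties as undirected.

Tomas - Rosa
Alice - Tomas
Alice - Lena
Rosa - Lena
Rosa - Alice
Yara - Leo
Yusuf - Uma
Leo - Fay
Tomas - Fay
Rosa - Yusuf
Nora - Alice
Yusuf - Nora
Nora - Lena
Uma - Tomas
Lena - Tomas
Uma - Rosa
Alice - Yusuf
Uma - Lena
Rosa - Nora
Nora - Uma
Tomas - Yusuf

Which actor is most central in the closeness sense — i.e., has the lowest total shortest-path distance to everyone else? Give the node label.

Tomas

Farness (sum of distances to all others) for each node — Alice:16, Fay:17, Lena:16, Leo:23, Nora:19, Rosa:15, Tomas:13, Uma:16, Yara:31, Yusuf:16.
The smallest farness is 13, for Tomas, so Tomas has the highest closeness.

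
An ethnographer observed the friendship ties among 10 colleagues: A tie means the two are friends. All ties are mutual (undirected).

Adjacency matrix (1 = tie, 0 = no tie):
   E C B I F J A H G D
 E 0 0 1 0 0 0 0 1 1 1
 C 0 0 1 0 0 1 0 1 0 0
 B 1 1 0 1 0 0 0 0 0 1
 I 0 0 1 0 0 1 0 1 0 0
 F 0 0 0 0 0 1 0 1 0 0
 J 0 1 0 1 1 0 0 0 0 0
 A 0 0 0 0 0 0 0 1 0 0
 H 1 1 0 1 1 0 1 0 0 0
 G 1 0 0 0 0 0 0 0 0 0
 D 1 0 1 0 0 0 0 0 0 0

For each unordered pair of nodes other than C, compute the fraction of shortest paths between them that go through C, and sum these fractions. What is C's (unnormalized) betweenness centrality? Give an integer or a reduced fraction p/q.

53/15

Pairs whose geodesics pass through C — E–J: 2/5; B–F: 2/5; B–J: 1/2; B–A: 1/3; B–H: 1/3; J–A: 1/3; J–H: 1/3; J–G: 2/5; J–D: 1/2.
All other pairs contribute 0.
Summing the contributions gives betweenness(C) = 53/15.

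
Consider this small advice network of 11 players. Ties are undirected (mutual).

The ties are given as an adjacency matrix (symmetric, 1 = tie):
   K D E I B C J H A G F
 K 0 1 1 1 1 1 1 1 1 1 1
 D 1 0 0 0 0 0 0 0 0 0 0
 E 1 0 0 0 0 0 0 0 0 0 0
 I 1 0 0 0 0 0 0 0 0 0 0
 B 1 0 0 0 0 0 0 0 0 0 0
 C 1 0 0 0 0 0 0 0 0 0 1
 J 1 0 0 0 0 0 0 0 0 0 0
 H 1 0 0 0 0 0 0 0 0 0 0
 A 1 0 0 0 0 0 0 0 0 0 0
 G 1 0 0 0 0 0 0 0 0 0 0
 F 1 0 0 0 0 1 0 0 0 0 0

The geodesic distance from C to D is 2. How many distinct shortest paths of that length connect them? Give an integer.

1

The shortest distance is 2, and the only length-2 path is C–K–D. So there is exactly 1 shortest path.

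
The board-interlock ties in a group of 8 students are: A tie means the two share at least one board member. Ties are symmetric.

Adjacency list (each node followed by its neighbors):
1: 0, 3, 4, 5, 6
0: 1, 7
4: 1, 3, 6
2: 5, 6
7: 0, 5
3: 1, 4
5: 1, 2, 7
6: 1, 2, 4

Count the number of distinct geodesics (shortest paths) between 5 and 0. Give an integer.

The shortest distance is 2. The length-2 paths are: 5–7–0; 5–1–0.
That gives 2 distinct shortest paths.

2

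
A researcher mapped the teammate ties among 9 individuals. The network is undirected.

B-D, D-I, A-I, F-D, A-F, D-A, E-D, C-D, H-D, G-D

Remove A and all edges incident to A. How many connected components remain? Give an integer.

1

A's neighbors (D, F, and I) remain reachable from one another through other ties, so the rest of the network stays in one piece.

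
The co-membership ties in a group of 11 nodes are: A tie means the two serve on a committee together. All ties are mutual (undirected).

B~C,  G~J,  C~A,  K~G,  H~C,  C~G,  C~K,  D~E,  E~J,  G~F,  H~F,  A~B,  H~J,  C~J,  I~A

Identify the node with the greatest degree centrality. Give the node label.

Degrees — A:3, B:2, C:6, D:1, E:2, F:2, G:4, H:3, I:1, J:4, K:2.
The maximum is 6, attained only by C.

C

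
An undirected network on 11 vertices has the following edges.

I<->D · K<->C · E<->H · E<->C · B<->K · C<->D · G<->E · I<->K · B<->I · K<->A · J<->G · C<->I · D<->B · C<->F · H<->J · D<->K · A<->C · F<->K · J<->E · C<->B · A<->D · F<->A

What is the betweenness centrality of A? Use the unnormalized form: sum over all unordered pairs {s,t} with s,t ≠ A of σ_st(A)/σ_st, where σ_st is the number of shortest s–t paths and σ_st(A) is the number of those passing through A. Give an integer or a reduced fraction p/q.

Pairs whose geodesics pass through A — D–F: 1/3.
All other pairs contribute 0.
Summing the contributions gives betweenness(A) = 1/3.

1/3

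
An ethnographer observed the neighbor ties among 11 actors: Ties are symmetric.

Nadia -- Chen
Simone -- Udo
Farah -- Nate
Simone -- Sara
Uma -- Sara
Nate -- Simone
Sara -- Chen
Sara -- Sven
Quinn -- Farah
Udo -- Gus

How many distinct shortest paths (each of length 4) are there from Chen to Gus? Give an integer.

The shortest distance is 4, and the only length-4 path is Chen–Sara–Simone–Udo–Gus. So there is exactly 1 shortest path.

1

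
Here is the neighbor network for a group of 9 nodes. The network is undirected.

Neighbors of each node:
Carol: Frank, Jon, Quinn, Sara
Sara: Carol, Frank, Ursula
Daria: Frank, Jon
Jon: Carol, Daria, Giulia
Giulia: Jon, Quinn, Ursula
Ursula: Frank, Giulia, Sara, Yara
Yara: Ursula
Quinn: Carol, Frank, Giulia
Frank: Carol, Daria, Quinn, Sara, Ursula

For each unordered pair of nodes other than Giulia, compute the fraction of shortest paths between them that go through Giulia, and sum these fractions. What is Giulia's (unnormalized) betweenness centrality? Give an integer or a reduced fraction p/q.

7/2

Pairs whose geodesics pass through Giulia — Ursula–Jon: 1; Ursula–Quinn: 1/2; Jon–Quinn: 1/2; Jon–Yara: 1; Quinn–Yara: 1/2.
All other pairs contribute 0.
Summing the contributions gives betweenness(Giulia) = 7/2.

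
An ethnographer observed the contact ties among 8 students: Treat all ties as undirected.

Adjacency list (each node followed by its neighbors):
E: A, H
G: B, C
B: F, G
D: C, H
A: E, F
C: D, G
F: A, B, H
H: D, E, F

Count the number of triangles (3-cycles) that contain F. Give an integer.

0

F's neighbors are A, B, and H, but none of them are tied to each other, so no triangle contains F.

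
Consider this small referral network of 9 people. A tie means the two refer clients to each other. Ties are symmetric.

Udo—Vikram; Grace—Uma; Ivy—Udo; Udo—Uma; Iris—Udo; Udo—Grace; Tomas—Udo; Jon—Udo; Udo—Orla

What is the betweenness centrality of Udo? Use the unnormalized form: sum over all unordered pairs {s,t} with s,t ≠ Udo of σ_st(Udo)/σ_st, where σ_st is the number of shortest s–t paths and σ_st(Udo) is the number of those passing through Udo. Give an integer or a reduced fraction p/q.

27

Pairs whose geodesics pass through Udo — Grace–Iris: 1; Grace–Ivy: 1; Grace–Jon: 1; Grace–Vikram: 1; Grace–Orla: 1; Grace–Tomas: 1; Iris–Ivy: 1; Iris–Jon: 1; Iris–Vikram: 1; Iris–Uma: 1; Iris–Orla: 1; Iris–Tomas: 1; Ivy–Jon: 1; Ivy–Vikram: 1 … (+13 more pairs).
All other pairs contribute 0.
Summing the contributions gives betweenness(Udo) = 27.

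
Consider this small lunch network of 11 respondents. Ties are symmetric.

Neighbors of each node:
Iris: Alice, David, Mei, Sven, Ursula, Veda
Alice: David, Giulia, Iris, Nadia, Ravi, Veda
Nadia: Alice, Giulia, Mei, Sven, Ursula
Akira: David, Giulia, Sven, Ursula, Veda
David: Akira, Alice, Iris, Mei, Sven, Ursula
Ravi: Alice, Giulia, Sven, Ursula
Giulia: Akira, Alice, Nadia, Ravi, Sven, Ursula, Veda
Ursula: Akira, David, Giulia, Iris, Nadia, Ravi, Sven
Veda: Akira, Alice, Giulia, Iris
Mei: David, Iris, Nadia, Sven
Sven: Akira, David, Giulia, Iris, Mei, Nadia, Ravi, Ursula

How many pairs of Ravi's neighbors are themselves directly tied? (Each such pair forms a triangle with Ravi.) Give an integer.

4

Ravi's neighbors: Alice, Giulia, Sven, and Ursula.
Neighbor pairs that are themselves tied: Ravi–Alice–Giulia; Ravi–Giulia–Sven; Ravi–Giulia–Ursula; Ravi–Sven–Ursula. Each forms one triangle with Ravi, for 4 in total.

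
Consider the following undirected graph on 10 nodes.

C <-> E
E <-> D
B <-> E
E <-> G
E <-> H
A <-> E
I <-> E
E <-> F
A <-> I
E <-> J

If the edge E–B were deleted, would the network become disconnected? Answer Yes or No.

Without the E–B edge there is no alternate route between E and B, so the network disconnects. It is a bridge.

Yes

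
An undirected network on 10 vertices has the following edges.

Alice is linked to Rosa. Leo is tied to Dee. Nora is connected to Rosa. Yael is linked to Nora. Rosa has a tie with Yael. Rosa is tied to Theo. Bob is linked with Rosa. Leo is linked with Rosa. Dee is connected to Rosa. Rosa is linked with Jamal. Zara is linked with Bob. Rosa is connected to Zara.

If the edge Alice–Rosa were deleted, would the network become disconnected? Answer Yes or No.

Without the Alice–Rosa edge there is no alternate route between Alice and Rosa, so the network disconnects. It is a bridge.

Yes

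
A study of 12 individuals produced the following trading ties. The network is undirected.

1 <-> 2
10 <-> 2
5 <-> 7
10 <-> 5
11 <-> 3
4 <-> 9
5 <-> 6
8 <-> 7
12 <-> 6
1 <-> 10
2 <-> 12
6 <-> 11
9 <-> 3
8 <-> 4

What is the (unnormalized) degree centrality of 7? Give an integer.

7 is directly tied to 5 and 8. That is 2 neighbors, so the degree of 7 is 2.

2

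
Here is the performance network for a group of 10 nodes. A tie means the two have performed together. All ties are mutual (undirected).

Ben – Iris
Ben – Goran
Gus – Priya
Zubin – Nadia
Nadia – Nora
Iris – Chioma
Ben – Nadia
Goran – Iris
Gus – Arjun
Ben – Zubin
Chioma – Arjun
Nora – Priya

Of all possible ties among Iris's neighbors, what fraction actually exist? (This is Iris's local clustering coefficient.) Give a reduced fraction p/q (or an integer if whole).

1/3

Iris's neighbors: Ben, Chioma, and Goran (k = 3).
Possible neighbor pairs: C(3,2) = 3. Edges among them: Ben–Goran → e = 1.
Clustering(Iris) = 1/3.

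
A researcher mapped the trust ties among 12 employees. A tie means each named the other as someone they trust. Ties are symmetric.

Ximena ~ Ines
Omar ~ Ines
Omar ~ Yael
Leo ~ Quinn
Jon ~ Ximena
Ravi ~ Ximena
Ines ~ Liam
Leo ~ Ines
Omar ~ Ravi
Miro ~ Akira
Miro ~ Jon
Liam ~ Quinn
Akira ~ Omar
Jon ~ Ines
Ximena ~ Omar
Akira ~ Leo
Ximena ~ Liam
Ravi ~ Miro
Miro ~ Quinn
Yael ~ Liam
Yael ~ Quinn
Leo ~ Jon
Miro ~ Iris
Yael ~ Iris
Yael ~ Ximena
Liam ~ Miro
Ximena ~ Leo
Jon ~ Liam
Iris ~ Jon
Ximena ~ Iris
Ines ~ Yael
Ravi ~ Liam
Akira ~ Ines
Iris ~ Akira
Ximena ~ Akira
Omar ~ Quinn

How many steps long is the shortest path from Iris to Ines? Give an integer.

2

One shortest route is Iris – Ximena – Ines, which uses 2 edges, and Iris and Ines are not directly tied, so nothing shorter exists. So d(Iris,Ines) = 2.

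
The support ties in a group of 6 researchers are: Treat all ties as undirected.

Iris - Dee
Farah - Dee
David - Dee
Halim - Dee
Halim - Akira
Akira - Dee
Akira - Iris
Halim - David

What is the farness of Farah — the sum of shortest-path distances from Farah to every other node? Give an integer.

Distances from Farah: Akira:2, David:2, Dee:1, Halim:2, Iris:2.
Sum = 2 + 2 + 1 + 2 + 2 = 9.

9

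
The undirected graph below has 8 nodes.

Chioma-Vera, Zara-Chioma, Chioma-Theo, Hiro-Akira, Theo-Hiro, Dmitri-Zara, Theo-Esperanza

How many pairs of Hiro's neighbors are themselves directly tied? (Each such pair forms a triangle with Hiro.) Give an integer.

Hiro's neighbors are Akira and Theo, but none of them are tied to each other, so no triangle contains Hiro.

0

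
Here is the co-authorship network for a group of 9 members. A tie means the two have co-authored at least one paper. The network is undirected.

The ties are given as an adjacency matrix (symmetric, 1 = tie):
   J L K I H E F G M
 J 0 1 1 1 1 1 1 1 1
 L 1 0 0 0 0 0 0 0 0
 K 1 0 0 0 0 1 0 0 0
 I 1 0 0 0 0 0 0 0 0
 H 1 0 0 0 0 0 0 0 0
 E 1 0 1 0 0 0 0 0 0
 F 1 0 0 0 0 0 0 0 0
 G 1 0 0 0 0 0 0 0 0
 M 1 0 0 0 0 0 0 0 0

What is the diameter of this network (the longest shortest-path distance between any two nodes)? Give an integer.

Eccentricity of each node (its greatest distance to any other): E:2, F:2, G:2, H:2, I:2, J:1, K:2, L:2, M:2.
The maximum eccentricity is 2, realized for instance by the pair L–K via L – J – K. So the diameter is 2.

2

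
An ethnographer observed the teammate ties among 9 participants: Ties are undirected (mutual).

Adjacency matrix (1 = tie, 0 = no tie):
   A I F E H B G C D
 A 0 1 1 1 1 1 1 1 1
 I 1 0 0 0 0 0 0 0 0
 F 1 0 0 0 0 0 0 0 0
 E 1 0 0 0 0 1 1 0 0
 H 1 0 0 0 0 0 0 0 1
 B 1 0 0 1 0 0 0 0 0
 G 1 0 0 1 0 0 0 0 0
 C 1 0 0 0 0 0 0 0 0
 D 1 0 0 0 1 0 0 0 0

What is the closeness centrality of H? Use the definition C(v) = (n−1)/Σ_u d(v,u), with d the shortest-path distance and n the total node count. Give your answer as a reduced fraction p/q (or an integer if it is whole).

4/7

Distances from H: A:1, B:2, C:2, D:1, E:2, F:2, G:2, I:2. Sum = 14.
n = 9, so closeness = 8/14 = 4/7.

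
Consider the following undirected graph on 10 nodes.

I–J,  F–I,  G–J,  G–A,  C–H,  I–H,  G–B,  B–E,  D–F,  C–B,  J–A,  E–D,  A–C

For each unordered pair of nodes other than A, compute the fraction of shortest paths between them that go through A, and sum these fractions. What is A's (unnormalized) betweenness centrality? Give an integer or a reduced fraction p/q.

11/6

Pairs whose geodesics pass through A — C–G: 1/2; C–J: 1; H–G: 1/3.
All other pairs contribute 0.
Summing the contributions gives betweenness(A) = 11/6.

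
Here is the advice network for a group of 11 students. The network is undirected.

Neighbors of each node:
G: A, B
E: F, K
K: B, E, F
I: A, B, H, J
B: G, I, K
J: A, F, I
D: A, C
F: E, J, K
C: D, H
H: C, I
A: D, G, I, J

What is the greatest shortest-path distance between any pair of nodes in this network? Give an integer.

5

Eccentricity of each node (its greatest distance to any other): A:3, B:3, C:5, D:4, E:5, F:4, G:3, H:4, I:3, J:3, K:4.
The maximum eccentricity is 5, realized for instance by the pair C–E via C – H – I – J – F – E. So the diameter is 5.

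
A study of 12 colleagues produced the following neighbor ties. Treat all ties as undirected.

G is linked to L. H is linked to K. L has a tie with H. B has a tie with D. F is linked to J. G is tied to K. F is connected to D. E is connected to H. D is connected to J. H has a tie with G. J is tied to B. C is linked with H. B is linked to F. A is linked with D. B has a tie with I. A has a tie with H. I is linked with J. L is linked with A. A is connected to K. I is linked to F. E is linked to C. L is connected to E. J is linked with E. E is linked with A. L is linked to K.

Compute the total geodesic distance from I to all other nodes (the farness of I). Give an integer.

Distances from I: A:3, B:1, C:3, D:2, E:2, F:1, G:4, H:3, J:1, K:4, L:3.
Sum = 3 + 1 + 3 + 2 + 2 + 1 + 4 + 3 + 1 + 4 + 3 = 27.

27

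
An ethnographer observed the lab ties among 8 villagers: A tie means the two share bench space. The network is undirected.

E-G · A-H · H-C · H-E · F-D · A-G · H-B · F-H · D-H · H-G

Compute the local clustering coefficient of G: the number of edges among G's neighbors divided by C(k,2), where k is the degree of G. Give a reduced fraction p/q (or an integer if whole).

G's neighbors: A, E, and H (k = 3).
Possible neighbor pairs: C(3,2) = 3. Edges among them: A–H, E–H → e = 2.
Clustering(G) = 2/3.

2/3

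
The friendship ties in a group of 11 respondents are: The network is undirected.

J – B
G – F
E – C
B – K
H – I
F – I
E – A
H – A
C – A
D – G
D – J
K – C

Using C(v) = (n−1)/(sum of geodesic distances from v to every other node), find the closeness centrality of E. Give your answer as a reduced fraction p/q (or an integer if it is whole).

1/3

Distances from E: A:1, B:3, C:1, D:5, F:4, G:5, H:2, I:3, J:4, K:2. Sum = 30.
n = 11, so closeness = 10/30 = 1/3.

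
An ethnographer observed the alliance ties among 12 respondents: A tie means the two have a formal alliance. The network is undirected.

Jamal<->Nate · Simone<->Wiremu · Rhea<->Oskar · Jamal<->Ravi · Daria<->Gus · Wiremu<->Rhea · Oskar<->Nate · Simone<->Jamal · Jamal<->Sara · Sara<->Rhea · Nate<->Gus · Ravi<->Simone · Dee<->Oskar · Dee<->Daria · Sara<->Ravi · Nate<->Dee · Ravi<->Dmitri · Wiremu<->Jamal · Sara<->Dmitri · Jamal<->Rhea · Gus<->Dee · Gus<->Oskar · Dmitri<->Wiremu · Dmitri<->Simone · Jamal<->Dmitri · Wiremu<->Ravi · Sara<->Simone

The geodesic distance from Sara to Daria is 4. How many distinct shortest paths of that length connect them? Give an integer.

4

The shortest distance is 4. The length-4 paths are: Sara–Rhea–Oskar–Gus–Daria; Sara–Jamal–Nate–Gus–Daria; Sara–Rhea–Oskar–Dee–Daria; Sara–Jamal–Nate–Dee–Daria.
That gives 4 distinct shortest paths.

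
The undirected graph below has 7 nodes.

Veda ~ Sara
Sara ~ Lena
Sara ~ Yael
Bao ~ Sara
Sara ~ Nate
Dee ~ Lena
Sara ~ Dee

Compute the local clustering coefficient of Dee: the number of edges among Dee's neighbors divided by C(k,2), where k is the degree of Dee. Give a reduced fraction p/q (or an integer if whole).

Dee's neighbors: Lena and Sara (k = 2).
Possible neighbor pairs: C(2,2) = 1. Edges among them: Lena–Sara → e = 1.
Clustering(Dee) = 1/1.

1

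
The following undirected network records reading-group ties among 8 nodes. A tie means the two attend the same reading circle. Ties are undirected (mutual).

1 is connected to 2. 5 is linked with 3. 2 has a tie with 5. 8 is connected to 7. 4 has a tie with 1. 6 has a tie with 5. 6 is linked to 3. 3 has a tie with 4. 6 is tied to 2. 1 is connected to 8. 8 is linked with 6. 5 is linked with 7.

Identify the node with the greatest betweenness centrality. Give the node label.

Unnormalized betweenness of each node: 1:3, 2:3/2, 3:5/2, 4:1, 5:7/2, 6:5/2, 7:1/2, 8:5/2.
5 has the largest value, 7/2, making it the main broker — the node through which the most shortest paths run.

5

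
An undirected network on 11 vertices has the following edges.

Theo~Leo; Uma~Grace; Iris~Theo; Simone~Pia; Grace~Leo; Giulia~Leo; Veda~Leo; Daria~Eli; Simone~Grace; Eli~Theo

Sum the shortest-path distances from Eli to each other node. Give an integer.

28

Distances from Eli: Daria:1, Giulia:3, Grace:3, Iris:2, Leo:2, Pia:5, Simone:4, Theo:1, Uma:4, Veda:3.
Sum = 1 + 3 + 3 + 2 + 2 + 5 + 4 + 1 + 4 + 3 = 28.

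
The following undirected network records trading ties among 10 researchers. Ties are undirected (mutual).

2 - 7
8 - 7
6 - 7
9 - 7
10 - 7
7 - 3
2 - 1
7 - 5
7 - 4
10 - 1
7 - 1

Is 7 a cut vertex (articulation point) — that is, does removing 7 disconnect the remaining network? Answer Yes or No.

Removing 7 leaves {4} with no path to {6}, so the network splits into 7 components. 7 is a cut vertex.

Yes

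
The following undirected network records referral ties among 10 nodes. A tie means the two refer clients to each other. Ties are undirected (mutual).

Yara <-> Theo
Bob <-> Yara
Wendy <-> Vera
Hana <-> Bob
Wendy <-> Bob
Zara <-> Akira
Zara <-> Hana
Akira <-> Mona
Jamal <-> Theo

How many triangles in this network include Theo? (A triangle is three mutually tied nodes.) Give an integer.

0

Theo's neighbors are Jamal and Yara, but none of them are tied to each other, so no triangle contains Theo.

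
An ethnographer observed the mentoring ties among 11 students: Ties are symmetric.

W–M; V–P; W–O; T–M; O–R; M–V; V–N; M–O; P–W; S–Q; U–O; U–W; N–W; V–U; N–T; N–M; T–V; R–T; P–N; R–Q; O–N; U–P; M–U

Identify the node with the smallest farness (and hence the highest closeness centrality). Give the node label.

O

Farness (sum of distances to all others) for each node — M:17, N:17, O:16, P:22, Q:25, R:18, S:34, T:17, U:18, V:18, W:18.
The smallest farness is 16, for O, so O has the highest closeness.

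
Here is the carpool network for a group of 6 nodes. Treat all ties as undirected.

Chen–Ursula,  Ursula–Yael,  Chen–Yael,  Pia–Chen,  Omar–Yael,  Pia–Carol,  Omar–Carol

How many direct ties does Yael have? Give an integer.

Yael is directly tied to Chen, Omar, and Ursula. That is 3 neighbors, so the degree of Yael is 3.

3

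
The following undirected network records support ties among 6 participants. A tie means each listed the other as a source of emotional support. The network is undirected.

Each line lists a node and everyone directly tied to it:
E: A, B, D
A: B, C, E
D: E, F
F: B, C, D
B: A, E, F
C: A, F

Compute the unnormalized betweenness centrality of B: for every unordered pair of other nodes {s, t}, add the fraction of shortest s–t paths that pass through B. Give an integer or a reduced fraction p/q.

1

Pairs whose geodesics pass through B — A–F: 1/2; E–F: 1/2.
All other pairs contribute 0.
Summing the contributions gives betweenness(B) = 1.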